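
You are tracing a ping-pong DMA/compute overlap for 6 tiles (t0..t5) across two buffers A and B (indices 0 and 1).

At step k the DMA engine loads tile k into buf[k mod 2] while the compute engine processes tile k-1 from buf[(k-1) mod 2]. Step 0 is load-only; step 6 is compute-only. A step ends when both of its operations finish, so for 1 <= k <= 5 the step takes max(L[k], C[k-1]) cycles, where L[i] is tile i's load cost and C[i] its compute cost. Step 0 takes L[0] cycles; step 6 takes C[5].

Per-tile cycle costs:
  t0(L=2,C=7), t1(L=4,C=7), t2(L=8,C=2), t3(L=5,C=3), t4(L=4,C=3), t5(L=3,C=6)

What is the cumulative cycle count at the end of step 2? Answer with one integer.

  0. 2=2c; end=2; A:t0 B:-
  1. max(4,7)=7c; end=9; A:t0 B:t1
  2. max(8,7)=8c; end=17; A:t2 B:t1
  3. max(5,2)=5c; end=22; A:t2 B:t3
  4. max(4,3)=4c; end=26; A:t4 B:t3
  5. max(3,3)=3c; end=29; A:t4 B:t5
  6. 6=6c; end=35; A:t4 B:t5

end_cycle[2] = 17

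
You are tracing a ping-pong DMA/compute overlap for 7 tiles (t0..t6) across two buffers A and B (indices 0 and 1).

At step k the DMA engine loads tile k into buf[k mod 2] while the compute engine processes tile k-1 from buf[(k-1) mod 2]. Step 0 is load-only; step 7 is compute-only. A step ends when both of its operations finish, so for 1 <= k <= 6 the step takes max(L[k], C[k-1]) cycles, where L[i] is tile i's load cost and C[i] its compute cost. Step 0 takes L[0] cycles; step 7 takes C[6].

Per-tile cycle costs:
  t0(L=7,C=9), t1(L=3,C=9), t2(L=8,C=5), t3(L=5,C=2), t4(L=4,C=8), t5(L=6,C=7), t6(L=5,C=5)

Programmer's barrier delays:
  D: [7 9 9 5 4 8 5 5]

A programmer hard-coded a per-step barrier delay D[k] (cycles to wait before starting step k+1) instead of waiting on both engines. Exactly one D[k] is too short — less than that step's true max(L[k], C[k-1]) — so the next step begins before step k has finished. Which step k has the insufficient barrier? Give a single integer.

step 0: need L[0]=7 = 7; D[0]=7 ok
step 1: need max(L[1]=3,C[0]=9) = 9; D[1]=9 ok
step 2: need max(L[2]=8,C[1]=9) = 9; D[2]=9 ok
step 3: need max(L[3]=5,C[2]=5) = 5; D[3]=5 ok
step 4: need max(L[4]=4,C[3]=2) = 4; D[4]=4 ok
step 5: need max(L[5]=6,C[4]=8) = 8; D[5]=8 ok
step 6: need max(L[6]=5,C[5]=7) = 7; D[6]=5 SHORT
step 7: need C[6]=5 = 5; D[7]=5 ok

hazard at step 6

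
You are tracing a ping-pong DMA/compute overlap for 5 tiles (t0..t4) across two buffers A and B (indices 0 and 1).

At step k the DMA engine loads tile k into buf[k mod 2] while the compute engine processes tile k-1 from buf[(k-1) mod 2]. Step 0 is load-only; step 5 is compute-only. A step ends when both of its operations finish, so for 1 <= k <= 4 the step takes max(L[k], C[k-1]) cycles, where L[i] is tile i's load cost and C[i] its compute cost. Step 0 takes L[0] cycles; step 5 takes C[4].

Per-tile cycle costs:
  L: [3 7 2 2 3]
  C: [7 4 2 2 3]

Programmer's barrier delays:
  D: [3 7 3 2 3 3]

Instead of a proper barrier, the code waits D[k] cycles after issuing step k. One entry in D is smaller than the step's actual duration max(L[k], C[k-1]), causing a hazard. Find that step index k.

hazard at step 2

step 0: need L[0]=3 = 3; D[0]=3 ok
step 1: need max(L[1]=7,C[0]=7) = 7; D[1]=7 ok
step 2: need max(L[2]=2,C[1]=4) = 4; D[2]=3 SHORT
step 3: need max(L[3]=2,C[2]=2) = 2; D[3]=2 ok
step 4: need max(L[4]=3,C[3]=2) = 3; D[4]=3 ok
step 5: need C[4]=3 = 3; D[5]=3 ok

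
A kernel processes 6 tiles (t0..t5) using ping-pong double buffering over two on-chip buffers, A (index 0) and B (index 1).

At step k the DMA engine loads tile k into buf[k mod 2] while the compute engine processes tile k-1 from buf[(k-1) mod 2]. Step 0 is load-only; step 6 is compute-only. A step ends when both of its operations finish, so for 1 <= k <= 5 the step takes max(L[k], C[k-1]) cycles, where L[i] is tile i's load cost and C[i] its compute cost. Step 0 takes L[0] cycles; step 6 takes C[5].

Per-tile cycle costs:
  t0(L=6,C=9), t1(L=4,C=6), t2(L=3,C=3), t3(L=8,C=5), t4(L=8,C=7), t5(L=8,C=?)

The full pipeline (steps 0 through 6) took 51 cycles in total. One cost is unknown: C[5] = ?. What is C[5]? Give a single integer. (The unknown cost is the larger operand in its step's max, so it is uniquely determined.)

step 0: dur = L[0]=6 = 6
step 1: dur = max(L[1]=4, C[0]=9) = 9
step 2: dur = max(L[2]=3, C[1]=6) = 6
step 3: dur = max(L[3]=8, C[2]=3) = 8
step 4: dur = max(L[4]=8, C[3]=5) = 8
step 5: dur = max(L[5]=8, C[4]=7) = 8
step 6: dur = C[5]=? = C[5]  (unknown; binding)
sum of known step durations = 45
dur[6] = total - known = 51 - 45 = 6
C[5] is the binding max in step 6, so C[5] = dur[6] = 6

C[5] = 6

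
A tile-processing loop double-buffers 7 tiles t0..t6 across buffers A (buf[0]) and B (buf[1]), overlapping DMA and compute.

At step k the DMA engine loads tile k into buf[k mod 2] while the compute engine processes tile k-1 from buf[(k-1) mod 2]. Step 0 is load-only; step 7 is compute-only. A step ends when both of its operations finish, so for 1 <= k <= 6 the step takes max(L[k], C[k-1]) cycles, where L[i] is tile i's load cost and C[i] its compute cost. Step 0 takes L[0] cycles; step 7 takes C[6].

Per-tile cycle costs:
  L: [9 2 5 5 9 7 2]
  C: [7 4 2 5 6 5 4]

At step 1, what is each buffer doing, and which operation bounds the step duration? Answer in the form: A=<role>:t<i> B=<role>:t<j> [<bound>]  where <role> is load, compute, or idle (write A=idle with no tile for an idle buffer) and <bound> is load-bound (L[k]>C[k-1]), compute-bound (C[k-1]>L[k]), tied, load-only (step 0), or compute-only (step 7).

step 1: A=compute:t0 B=load:t1 [compute-bound]

step 0: L[0]=9 → dur=9, Σ=9 | A=load:t0 B=idle [load-only]
step 1: L[1]=2 C[0]=7 → dur=7, Σ=16 | A=compute:t0 B=load:t1 [compute-bound]
step 2: L[2]=5 C[1]=4 → dur=5, Σ=21 | A=load:t2 B=compute:t1 [load-bound]
step 3: L[3]=5 C[2]=2 → dur=5, Σ=26 | A=compute:t2 B=load:t3 [load-bound]
step 4: L[4]=9 C[3]=5 → dur=9, Σ=35 | A=load:t4 B=compute:t3 [load-bound]
step 5: L[5]=7 C[4]=6 → dur=7, Σ=42 | A=compute:t4 B=load:t5 [load-bound]
step 6: L[6]=2 C[5]=5 → dur=5, Σ=47 | A=load:t6 B=compute:t5 [compute-bound]
step 7: C[6]=4 → dur=4, Σ=51 | A=compute:t6 B=idle [compute-only]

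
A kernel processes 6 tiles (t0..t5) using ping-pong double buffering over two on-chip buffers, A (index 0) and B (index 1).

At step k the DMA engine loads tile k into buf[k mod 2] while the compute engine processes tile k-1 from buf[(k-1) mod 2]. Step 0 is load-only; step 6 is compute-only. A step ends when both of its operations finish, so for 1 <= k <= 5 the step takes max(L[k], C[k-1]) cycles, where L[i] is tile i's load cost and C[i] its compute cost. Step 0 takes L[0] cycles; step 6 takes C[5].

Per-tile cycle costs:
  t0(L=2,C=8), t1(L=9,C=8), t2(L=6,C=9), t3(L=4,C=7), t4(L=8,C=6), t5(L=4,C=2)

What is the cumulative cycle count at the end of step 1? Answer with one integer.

end_cycle[1] = 11

[0] DMA t0→A (2c) ∥ CU idle ⇒ 2c, clock 2
[1] DMA t1→B (9c) ∥ CU A:t0 (8c) ⇒ 9c, clock 11
[2] DMA t2→A (6c) ∥ CU B:t1 (8c) ⇒ 8c, clock 19
[3] DMA t3→B (4c) ∥ CU A:t2 (9c) ⇒ 9c, clock 28
[4] DMA t4→A (8c) ∥ CU B:t3 (7c) ⇒ 8c, clock 36
[5] DMA t5→B (4c) ∥ CU A:t4 (6c) ⇒ 6c, clock 42
[6] DMA idle ∥ CU B:t5 (2c) ⇒ 2c, clock 44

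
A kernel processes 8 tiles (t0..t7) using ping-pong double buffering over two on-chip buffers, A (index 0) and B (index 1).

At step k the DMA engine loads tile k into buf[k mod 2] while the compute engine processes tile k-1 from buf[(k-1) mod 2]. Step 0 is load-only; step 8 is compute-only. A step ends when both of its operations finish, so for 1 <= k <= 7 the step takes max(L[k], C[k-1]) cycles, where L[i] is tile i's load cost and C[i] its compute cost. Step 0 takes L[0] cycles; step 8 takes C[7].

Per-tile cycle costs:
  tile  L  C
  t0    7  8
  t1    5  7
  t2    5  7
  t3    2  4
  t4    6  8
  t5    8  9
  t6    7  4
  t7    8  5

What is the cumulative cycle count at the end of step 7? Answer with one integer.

k=0 load=t0/7c comp=- wait=7 total=7
k=1 load=t1/5c comp=t0/8c wait=8 total=15
k=2 load=t2/5c comp=t1/7c wait=7 total=22
k=3 load=t3/2c comp=t2/7c wait=7 total=29
k=4 load=t4/6c comp=t3/4c wait=6 total=35
k=5 load=t5/8c comp=t4/8c wait=8 total=43
k=6 load=t6/7c comp=t5/9c wait=9 total=52
k=7 load=t7/8c comp=t6/4c wait=8 total=60
k=8 load=- comp=t7/5c wait=5 total=65

end_cycle[7] = 60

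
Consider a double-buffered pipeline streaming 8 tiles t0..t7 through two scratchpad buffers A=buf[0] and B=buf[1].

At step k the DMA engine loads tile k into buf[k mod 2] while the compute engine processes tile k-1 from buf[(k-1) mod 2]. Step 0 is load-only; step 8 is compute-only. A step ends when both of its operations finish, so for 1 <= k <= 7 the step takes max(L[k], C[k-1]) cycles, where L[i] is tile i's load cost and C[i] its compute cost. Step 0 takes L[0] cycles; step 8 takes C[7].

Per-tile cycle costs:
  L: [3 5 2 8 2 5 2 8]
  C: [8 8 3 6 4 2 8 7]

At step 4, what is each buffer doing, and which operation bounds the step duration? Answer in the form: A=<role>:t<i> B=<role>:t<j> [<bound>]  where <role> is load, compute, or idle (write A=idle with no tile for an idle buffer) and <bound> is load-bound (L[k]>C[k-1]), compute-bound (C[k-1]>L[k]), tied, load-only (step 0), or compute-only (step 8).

step 4: A=load:t4 B=compute:t3 [compute-bound]

[0] DMA t0→A (3c) ∥ CU idle ⇒ 3c, clock 3
[1] DMA t1→B (5c) ∥ CU A:t0 (8c) ⇒ 8c, clock 11
[2] DMA t2→A (2c) ∥ CU B:t1 (8c) ⇒ 8c, clock 19
[3] DMA t3→B (8c) ∥ CU A:t2 (3c) ⇒ 8c, clock 27
[4] DMA t4→A (2c) ∥ CU B:t3 (6c) ⇒ 6c, clock 33
[5] DMA t5→B (5c) ∥ CU A:t4 (4c) ⇒ 5c, clock 38
[6] DMA t6→A (2c) ∥ CU B:t5 (2c) ⇒ 2c, clock 40
[7] DMA t7→B (8c) ∥ CU A:t6 (8c) ⇒ 8c, clock 48
[8] DMA idle ∥ CU B:t7 (7c) ⇒ 7c, clock 55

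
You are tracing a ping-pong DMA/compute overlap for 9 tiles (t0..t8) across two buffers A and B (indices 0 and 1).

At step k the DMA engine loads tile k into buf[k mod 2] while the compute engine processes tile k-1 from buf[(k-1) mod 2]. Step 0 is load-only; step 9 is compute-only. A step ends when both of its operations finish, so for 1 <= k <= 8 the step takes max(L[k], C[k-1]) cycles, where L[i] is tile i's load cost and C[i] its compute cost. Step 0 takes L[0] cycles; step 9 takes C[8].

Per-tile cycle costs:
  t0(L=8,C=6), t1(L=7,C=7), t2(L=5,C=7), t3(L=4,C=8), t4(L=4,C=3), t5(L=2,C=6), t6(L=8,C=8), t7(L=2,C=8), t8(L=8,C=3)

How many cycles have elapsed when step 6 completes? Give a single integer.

end_cycle[6] = 48

[0] DMA t0→A (8c) ∥ CU idle ⇒ 8c, clock 8
[1] DMA t1→B (7c) ∥ CU A:t0 (6c) ⇒ 7c, clock 15
[2] DMA t2→A (5c) ∥ CU B:t1 (7c) ⇒ 7c, clock 22
[3] DMA t3→B (4c) ∥ CU A:t2 (7c) ⇒ 7c, clock 29
[4] DMA t4→A (4c) ∥ CU B:t3 (8c) ⇒ 8c, clock 37
[5] DMA t5→B (2c) ∥ CU A:t4 (3c) ⇒ 3c, clock 40
[6] DMA t6→A (8c) ∥ CU B:t5 (6c) ⇒ 8c, clock 48
[7] DMA t7→B (2c) ∥ CU A:t6 (8c) ⇒ 8c, clock 56
[8] DMA t8→A (8c) ∥ CU B:t7 (8c) ⇒ 8c, clock 64
[9] DMA idle ∥ CU A:t8 (3c) ⇒ 3c, clock 67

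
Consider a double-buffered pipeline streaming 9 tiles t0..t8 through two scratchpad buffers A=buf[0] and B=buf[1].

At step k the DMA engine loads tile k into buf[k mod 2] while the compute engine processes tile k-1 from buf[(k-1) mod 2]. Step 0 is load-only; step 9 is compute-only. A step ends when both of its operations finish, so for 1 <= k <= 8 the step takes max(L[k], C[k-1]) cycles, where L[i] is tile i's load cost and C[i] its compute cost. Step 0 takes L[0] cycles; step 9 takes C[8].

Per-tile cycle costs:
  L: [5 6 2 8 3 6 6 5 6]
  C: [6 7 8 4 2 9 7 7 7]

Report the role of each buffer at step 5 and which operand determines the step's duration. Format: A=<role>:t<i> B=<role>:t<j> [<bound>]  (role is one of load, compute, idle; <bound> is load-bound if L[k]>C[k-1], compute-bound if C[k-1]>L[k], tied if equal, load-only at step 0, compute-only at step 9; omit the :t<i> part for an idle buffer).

step 5: A=compute:t4 B=load:t5 [load-bound]

  0. 5=5c; end=5; A:t0 B:-
  1. max(6,6)=6c; end=11; A:t0 B:t1
  2. max(2,7)=7c; end=18; A:t2 B:t1
  3. max(8,8)=8c; end=26; A:t2 B:t3
  4. max(3,4)=4c; end=30; A:t4 B:t3
  5. max(6,2)=6c; end=36; A:t4 B:t5
  6. max(6,9)=9c; end=45; A:t6 B:t5
  7. max(5,7)=7c; end=52; A:t6 B:t7
  8. max(6,7)=7c; end=59; A:t8 B:t7
  9. 7=7c; end=66; A:t8 B:t7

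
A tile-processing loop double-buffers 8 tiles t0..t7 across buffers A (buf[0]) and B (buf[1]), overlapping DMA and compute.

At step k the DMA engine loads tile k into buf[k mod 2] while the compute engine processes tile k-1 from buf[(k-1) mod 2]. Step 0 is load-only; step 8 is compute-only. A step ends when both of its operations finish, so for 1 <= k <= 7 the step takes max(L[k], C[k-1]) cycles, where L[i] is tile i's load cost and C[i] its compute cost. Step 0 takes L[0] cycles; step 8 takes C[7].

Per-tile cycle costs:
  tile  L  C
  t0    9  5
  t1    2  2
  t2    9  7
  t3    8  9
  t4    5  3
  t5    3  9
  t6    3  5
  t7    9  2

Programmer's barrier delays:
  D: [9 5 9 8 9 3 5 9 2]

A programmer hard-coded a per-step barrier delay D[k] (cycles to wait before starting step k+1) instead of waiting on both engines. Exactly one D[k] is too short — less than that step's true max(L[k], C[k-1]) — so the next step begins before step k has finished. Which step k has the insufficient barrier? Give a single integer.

hazard at step 6

step 0: need L[0]=9 = 9; D[0]=9 ok
step 1: need max(L[1]=2,C[0]=5) = 5; D[1]=5 ok
step 2: need max(L[2]=9,C[1]=2) = 9; D[2]=9 ok
step 3: need max(L[3]=8,C[2]=7) = 8; D[3]=8 ok
step 4: need max(L[4]=5,C[3]=9) = 9; D[4]=9 ok
step 5: need max(L[5]=3,C[4]=3) = 3; D[5]=3 ok
step 6: need max(L[6]=3,C[5]=9) = 9; D[6]=5 SHORT
step 7: need max(L[7]=9,C[6]=5) = 9; D[7]=9 ok
step 8: need C[7]=2 = 2; D[8]=2 ok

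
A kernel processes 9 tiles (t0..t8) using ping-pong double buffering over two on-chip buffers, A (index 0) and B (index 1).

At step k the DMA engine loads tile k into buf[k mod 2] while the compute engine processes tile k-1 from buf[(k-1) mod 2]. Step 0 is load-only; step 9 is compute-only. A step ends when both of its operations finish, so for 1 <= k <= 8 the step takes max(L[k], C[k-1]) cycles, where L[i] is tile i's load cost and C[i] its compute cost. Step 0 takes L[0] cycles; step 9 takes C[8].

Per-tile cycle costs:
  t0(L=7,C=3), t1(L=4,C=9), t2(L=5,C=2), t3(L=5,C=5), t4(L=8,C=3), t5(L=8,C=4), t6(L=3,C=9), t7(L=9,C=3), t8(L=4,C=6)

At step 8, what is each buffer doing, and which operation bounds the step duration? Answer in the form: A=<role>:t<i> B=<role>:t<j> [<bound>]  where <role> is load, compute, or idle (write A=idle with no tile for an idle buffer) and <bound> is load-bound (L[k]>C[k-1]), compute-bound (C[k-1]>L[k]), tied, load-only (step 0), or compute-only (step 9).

step 0: L[0]=7 → dur=7, Σ=7 | A=load:t0 B=idle [load-only]
step 1: L[1]=4 C[0]=3 → dur=4, Σ=11 | A=compute:t0 B=load:t1 [load-bound]
step 2: L[2]=5 C[1]=9 → dur=9, Σ=20 | A=load:t2 B=compute:t1 [compute-bound]
step 3: L[3]=5 C[2]=2 → dur=5, Σ=25 | A=compute:t2 B=load:t3 [load-bound]
step 4: L[4]=8 C[3]=5 → dur=8, Σ=33 | A=load:t4 B=compute:t3 [load-bound]
step 5: L[5]=8 C[4]=3 → dur=8, Σ=41 | A=compute:t4 B=load:t5 [load-bound]
step 6: L[6]=3 C[5]=4 → dur=4, Σ=45 | A=load:t6 B=compute:t5 [compute-bound]
step 7: L[7]=9 C[6]=9 → dur=9, Σ=54 | A=compute:t6 B=load:t7 [tied]
step 8: L[8]=4 C[7]=3 → dur=4, Σ=58 | A=load:t8 B=compute:t7 [load-bound]
step 9: C[8]=6 → dur=6, Σ=64 | A=compute:t8 B=idle [compute-only]

step 8: A=load:t8 B=compute:t7 [load-bound]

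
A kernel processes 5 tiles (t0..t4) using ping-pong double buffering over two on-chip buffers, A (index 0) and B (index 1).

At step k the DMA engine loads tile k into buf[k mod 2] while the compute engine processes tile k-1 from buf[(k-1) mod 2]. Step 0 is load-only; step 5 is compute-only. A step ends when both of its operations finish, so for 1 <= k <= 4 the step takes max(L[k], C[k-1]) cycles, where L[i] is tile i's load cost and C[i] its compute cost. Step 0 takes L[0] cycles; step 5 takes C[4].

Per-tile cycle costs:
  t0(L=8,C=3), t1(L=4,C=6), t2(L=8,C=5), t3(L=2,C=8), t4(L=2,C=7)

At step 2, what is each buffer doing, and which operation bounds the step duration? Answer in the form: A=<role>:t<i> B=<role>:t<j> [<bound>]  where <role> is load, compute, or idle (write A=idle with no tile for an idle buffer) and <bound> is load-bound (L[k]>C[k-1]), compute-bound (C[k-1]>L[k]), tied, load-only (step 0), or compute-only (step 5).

step 0: L[0]=8 → dur=8, Σ=8 | A=load:t0 B=idle [load-only]
step 1: L[1]=4 C[0]=3 → dur=4, Σ=12 | A=compute:t0 B=load:t1 [load-bound]
step 2: L[2]=8 C[1]=6 → dur=8, Σ=20 | A=load:t2 B=compute:t1 [load-bound]
step 3: L[3]=2 C[2]=5 → dur=5, Σ=25 | A=compute:t2 B=load:t3 [compute-bound]
step 4: L[4]=2 C[3]=8 → dur=8, Σ=33 | A=load:t4 B=compute:t3 [compute-bound]
step 5: C[4]=7 → dur=7, Σ=40 | A=compute:t4 B=idle [compute-only]

step 2: A=load:t2 B=compute:t1 [load-bound]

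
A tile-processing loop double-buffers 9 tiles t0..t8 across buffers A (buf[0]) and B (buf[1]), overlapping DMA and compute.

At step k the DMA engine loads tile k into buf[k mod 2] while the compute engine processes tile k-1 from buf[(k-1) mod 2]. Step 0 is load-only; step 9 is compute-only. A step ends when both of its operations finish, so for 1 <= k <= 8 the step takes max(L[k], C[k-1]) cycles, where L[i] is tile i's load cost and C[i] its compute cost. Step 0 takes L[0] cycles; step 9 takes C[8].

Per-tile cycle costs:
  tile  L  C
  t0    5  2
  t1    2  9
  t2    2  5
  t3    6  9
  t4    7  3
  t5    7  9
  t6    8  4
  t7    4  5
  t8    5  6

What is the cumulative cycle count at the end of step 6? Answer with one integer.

end_cycle[6] = 47

[0] DMA t0→A (5c) ∥ CU idle ⇒ 5c, clock 5
[1] DMA t1→B (2c) ∥ CU A:t0 (2c) ⇒ 2c, clock 7
[2] DMA t2→A (2c) ∥ CU B:t1 (9c) ⇒ 9c, clock 16
[3] DMA t3→B (6c) ∥ CU A:t2 (5c) ⇒ 6c, clock 22
[4] DMA t4→A (7c) ∥ CU B:t3 (9c) ⇒ 9c, clock 31
[5] DMA t5→B (7c) ∥ CU A:t4 (3c) ⇒ 7c, clock 38
[6] DMA t6→A (8c) ∥ CU B:t5 (9c) ⇒ 9c, clock 47
[7] DMA t7→B (4c) ∥ CU A:t6 (4c) ⇒ 4c, clock 51
[8] DMA t8→A (5c) ∥ CU B:t7 (5c) ⇒ 5c, clock 56
[9] DMA idle ∥ CU A:t8 (6c) ⇒ 6c, clock 62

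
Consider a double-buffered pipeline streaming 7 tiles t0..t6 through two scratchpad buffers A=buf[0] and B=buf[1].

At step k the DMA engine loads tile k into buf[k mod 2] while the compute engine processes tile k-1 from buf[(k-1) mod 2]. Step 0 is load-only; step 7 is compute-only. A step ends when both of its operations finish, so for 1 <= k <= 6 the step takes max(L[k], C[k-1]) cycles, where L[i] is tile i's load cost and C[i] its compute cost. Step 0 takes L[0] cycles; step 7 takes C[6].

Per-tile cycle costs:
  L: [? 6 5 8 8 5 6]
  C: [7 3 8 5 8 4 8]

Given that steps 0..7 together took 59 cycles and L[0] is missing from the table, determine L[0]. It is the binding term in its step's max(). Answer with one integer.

step 0 | dur = L[0]=? = L[0]  (unknown; binding)
step 1 | dur = max(L[1]=6, C[0]=7) = 7
step 2 | dur = max(L[2]=5, C[1]=3) = 5
step 3 | dur = max(L[3]=8, C[2]=8) = 8
step 4 | dur = max(L[4]=8, C[3]=5) = 8
step 5 | dur = max(L[5]=5, C[4]=8) = 8
step 6 | dur = max(L[6]=6, C[5]=4) = 6
step 7 | dur = C[6]=8 = 8
sum of known step durations = 50
dur[0] = total - known = 59 - 50 = 9
L[0] is the binding max in step 0, so L[0] = dur[0] = 9

L[0] = 9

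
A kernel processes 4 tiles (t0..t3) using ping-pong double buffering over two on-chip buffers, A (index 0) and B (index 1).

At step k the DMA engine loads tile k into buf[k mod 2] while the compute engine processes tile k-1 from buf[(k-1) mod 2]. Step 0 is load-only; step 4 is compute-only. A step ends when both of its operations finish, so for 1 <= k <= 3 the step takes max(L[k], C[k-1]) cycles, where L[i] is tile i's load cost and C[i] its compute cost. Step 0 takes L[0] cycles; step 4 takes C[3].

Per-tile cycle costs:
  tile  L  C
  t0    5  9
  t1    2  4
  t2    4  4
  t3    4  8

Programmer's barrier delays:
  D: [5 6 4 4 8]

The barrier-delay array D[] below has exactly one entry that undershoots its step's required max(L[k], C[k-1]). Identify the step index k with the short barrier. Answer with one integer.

hazard at step 1

step 0: need L[0]=5 = 5; D[0]=5 ok
step 1: need max(L[1]=2,C[0]=9) = 9; D[1]=6 SHORT
step 2: need max(L[2]=4,C[1]=4) = 4; D[2]=4 ok
step 3: need max(L[3]=4,C[2]=4) = 4; D[3]=4 ok
step 4: need C[3]=8 = 8; D[4]=8 ok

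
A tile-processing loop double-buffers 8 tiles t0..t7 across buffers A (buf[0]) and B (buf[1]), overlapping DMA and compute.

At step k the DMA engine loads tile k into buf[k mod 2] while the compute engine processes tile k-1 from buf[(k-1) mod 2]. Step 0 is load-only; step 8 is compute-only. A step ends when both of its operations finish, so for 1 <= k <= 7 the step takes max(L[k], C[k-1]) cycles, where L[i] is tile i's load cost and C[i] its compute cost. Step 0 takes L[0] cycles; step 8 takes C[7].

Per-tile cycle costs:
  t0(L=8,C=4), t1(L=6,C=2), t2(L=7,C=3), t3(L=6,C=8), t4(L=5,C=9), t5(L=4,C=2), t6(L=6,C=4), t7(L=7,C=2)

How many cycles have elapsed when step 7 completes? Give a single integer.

k=0 load=t0/8c comp=- wait=8 total=8
k=1 load=t1/6c comp=t0/4c wait=6 total=14
k=2 load=t2/7c comp=t1/2c wait=7 total=21
k=3 load=t3/6c comp=t2/3c wait=6 total=27
k=4 load=t4/5c comp=t3/8c wait=8 total=35
k=5 load=t5/4c comp=t4/9c wait=9 total=44
k=6 load=t6/6c comp=t5/2c wait=6 total=50
k=7 load=t7/7c comp=t6/4c wait=7 total=57
k=8 load=- comp=t7/2c wait=2 total=59

end_cycle[7] = 57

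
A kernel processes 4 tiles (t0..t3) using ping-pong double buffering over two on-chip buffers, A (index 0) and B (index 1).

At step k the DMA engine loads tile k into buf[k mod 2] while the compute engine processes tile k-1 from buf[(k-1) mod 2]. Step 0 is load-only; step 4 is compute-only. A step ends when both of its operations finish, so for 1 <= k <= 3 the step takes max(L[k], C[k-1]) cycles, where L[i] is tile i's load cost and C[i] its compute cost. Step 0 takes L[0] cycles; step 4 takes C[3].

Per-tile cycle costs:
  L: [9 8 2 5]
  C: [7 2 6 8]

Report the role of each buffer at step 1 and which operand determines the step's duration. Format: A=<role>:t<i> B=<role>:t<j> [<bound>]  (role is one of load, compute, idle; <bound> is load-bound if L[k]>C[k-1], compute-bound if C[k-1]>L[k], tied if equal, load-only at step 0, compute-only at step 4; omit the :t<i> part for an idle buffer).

step 1: A=compute:t0 B=load:t1 [load-bound]

step 0: L[0]=9 → dur=9, Σ=9 | A=load:t0 B=idle [load-only]
step 1: L[1]=8 C[0]=7 → dur=8, Σ=17 | A=compute:t0 B=load:t1 [load-bound]
step 2: L[2]=2 C[1]=2 → dur=2, Σ=19 | A=load:t2 B=compute:t1 [tied]
step 3: L[3]=5 C[2]=6 → dur=6, Σ=25 | A=compute:t2 B=load:t3 [compute-bound]
step 4: C[3]=8 → dur=8, Σ=33 | A=idle B=compute:t3 [compute-only]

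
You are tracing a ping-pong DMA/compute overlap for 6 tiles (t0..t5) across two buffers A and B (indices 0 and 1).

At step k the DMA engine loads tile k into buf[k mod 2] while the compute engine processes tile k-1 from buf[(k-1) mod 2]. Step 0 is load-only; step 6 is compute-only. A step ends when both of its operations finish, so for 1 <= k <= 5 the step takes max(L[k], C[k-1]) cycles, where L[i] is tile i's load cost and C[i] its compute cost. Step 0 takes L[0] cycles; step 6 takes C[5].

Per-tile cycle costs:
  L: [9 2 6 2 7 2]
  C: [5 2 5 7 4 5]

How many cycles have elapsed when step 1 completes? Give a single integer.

end_cycle[1] = 14

  0. 9=9c; end=9; A:t0 B:-
  1. max(2,5)=5c; end=14; A:t0 B:t1
  2. max(6,2)=6c; end=20; A:t2 B:t1
  3. max(2,5)=5c; end=25; A:t2 B:t3
  4. max(7,7)=7c; end=32; A:t4 B:t3
  5. max(2,4)=4c; end=36; A:t4 B:t5
  6. 5=5c; end=41; A:t4 B:t5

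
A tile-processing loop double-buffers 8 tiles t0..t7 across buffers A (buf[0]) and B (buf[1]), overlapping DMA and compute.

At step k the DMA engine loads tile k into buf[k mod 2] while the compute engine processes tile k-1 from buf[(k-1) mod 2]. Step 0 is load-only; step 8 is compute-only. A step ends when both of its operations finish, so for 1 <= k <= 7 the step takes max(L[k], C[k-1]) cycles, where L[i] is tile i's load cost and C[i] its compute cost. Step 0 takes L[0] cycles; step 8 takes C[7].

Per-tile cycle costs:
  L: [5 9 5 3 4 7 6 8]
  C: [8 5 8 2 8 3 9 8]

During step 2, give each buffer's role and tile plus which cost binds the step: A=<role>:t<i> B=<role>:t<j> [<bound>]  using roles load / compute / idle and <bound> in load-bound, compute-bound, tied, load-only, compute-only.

step 2: A=load:t2 B=compute:t1 [tied]

  0. 5=5c; end=5; A:t0 B:-
  1. max(9,8)=9c; end=14; A:t0 B:t1
  2. max(5,5)=5c; end=19; A:t2 B:t1
  3. max(3,8)=8c; end=27; A:t2 B:t3
  4. max(4,2)=4c; end=31; A:t4 B:t3
  5. max(7,8)=8c; end=39; A:t4 B:t5
  6. max(6,3)=6c; end=45; A:t6 B:t5
  7. max(8,9)=9c; end=54; A:t6 B:t7
  8. 8=8c; end=62; A:t6 B:t7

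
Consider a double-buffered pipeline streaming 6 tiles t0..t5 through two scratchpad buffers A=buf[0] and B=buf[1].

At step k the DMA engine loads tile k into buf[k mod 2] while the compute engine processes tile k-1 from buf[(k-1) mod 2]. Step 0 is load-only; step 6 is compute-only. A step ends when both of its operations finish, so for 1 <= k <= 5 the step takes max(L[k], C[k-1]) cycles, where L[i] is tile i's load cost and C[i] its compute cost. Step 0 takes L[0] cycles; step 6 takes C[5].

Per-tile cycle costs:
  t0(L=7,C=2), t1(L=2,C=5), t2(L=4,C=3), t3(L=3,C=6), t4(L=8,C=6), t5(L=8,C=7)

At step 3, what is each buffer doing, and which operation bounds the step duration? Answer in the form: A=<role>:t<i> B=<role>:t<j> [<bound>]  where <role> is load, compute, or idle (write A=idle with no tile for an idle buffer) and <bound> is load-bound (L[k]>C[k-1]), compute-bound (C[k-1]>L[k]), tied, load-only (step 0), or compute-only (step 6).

  0. 7=7c; end=7; A:t0 B:-
  1. max(2,2)=2c; end=9; A:t0 B:t1
  2. max(4,5)=5c; end=14; A:t2 B:t1
  3. max(3,3)=3c; end=17; A:t2 B:t3
  4. max(8,6)=8c; end=25; A:t4 B:t3
  5. max(8,6)=8c; end=33; A:t4 B:t5
  6. 7=7c; end=40; A:t4 B:t5

step 3: A=compute:t2 B=load:t3 [tied]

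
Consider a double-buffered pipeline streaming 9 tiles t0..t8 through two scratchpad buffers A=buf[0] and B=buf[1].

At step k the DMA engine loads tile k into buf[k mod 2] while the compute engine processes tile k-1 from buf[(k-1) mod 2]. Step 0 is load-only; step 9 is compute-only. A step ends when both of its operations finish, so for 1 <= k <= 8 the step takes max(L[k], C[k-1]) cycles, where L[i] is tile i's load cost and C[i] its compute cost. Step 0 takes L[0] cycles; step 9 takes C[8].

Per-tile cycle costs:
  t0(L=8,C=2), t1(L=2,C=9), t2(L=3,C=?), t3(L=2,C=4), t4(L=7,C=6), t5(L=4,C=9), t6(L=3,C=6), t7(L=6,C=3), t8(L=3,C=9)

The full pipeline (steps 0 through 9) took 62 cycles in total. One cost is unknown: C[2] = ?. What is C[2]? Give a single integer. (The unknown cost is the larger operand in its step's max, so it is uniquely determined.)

C[2] = 3

step 0: dur = L[0]=8 = 8
step 1: dur = max(L[1]=2, C[0]=2) = 2
step 2: dur = max(L[2]=3, C[1]=9) = 9
step 3: dur = max(L[3]=2, C[2]=?) = C[2]  (unknown; binding)
step 4: dur = max(L[4]=7, C[3]=4) = 7
step 5: dur = max(L[5]=4, C[4]=6) = 6
step 6: dur = max(L[6]=3, C[5]=9) = 9
step 7: dur = max(L[7]=6, C[6]=6) = 6
step 8: dur = max(L[8]=3, C[7]=3) = 3
step 9: dur = C[8]=9 = 9
sum of known step durations = 59
dur[3] = total - known = 62 - 59 = 3
C[2] is the binding max in step 3, so C[2] = dur[3] = 3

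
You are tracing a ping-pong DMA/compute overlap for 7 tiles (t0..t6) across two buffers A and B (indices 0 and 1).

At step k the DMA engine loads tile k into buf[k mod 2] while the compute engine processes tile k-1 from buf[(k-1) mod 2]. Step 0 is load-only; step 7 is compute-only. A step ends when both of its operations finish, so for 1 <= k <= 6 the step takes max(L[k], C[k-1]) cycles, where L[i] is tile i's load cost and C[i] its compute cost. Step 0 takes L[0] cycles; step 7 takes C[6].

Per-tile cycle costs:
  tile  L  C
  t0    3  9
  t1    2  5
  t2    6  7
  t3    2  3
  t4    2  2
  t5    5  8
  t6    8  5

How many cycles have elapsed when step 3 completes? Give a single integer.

end_cycle[3] = 25

k=0 load=t0/3c comp=- wait=3 total=3
k=1 load=t1/2c comp=t0/9c wait=9 total=12
k=2 load=t2/6c comp=t1/5c wait=6 total=18
k=3 load=t3/2c comp=t2/7c wait=7 total=25
k=4 load=t4/2c comp=t3/3c wait=3 total=28
k=5 load=t5/5c comp=t4/2c wait=5 total=33
k=6 load=t6/8c comp=t5/8c wait=8 total=41
k=7 load=- comp=t6/5c wait=5 total=46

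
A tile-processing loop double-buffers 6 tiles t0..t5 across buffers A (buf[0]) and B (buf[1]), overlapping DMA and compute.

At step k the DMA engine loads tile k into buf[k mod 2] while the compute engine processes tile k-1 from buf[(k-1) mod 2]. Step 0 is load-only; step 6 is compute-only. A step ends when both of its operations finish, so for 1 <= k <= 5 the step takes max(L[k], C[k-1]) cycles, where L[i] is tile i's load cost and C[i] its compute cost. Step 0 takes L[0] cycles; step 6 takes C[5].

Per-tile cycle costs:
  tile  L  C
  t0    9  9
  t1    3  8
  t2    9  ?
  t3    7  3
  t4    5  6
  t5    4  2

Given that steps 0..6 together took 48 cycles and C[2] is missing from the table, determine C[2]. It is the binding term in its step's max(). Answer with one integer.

step 0 → dur = L[0]=9 = 9
step 1 → dur = max(L[1]=3, C[0]=9) = 9
step 2 → dur = max(L[2]=9, C[1]=8) = 9
step 3 → dur = max(L[3]=7, C[2]=?) = C[2]  (unknown; binding)
step 4 → dur = max(L[4]=5, C[3]=3) = 5
step 5 → dur = max(L[5]=4, C[4]=6) = 6
step 6 → dur = C[5]=2 = 2
sum of known step durations = 40
dur[3] = total - known = 48 - 40 = 8
C[2] is the binding max in step 3, so C[2] = dur[3] = 8

C[2] = 8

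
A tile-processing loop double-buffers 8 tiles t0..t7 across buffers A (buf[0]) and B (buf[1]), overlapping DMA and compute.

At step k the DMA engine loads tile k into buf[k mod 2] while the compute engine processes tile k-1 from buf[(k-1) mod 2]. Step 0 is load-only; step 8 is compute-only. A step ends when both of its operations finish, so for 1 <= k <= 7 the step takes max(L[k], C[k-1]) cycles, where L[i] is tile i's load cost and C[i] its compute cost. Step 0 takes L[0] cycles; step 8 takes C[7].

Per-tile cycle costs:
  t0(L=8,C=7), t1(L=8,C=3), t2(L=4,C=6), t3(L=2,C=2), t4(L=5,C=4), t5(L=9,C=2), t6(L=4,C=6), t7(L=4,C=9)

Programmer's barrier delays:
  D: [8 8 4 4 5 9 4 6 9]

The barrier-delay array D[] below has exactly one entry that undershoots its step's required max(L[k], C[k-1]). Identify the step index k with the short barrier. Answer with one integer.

hazard at step 3

step 0: need L[0]=8 = 8; D[0]=8 ok
step 1: need max(L[1]=8,C[0]=7) = 8; D[1]=8 ok
step 2: need max(L[2]=4,C[1]=3) = 4; D[2]=4 ok
step 3: need max(L[3]=2,C[2]=6) = 6; D[3]=4 SHORT
step 4: need max(L[4]=5,C[3]=2) = 5; D[4]=5 ok
step 5: need max(L[5]=9,C[4]=4) = 9; D[5]=9 ok
step 6: need max(L[6]=4,C[5]=2) = 4; D[6]=4 ok
step 7: need max(L[7]=4,C[6]=6) = 6; D[7]=6 ok
step 8: need C[7]=9 = 9; D[8]=9 ok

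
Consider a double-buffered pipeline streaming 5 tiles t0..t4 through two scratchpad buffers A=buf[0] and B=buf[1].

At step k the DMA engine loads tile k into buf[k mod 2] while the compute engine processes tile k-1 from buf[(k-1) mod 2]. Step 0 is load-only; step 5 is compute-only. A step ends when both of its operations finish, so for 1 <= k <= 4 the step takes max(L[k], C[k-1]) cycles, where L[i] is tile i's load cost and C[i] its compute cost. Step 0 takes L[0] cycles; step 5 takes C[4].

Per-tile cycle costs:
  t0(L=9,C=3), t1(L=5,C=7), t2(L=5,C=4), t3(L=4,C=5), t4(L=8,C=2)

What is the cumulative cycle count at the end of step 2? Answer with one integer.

end_cycle[2] = 21

step 0: L[0]=9 → dur=9, Σ=9 | A=load:t0 B=idle [load-only]
step 1: L[1]=5 C[0]=3 → dur=5, Σ=14 | A=compute:t0 B=load:t1 [load-bound]
step 2: L[2]=5 C[1]=7 → dur=7, Σ=21 | A=load:t2 B=compute:t1 [compute-bound]
step 3: L[3]=4 C[2]=4 → dur=4, Σ=25 | A=compute:t2 B=load:t3 [tied]
step 4: L[4]=8 C[3]=5 → dur=8, Σ=33 | A=load:t4 B=compute:t3 [load-bound]
step 5: C[4]=2 → dur=2, Σ=35 | A=compute:t4 B=idle [compute-only]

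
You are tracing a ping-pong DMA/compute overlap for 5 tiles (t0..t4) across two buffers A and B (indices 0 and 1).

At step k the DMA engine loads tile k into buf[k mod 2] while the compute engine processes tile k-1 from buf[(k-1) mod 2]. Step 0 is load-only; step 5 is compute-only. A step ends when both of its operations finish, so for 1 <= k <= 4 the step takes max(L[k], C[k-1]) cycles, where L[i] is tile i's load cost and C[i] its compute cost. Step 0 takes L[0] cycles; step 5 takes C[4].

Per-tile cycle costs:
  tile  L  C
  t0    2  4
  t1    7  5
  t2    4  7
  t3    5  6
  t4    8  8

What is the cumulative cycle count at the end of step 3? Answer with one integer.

end_cycle[3] = 21

k=0 load=t0/2c comp=- wait=2 total=2
k=1 load=t1/7c comp=t0/4c wait=7 total=9
k=2 load=t2/4c comp=t1/5c wait=5 total=14
k=3 load=t3/5c comp=t2/7c wait=7 total=21
k=4 load=t4/8c comp=t3/6c wait=8 total=29
k=5 load=- comp=t4/8c wait=8 total=37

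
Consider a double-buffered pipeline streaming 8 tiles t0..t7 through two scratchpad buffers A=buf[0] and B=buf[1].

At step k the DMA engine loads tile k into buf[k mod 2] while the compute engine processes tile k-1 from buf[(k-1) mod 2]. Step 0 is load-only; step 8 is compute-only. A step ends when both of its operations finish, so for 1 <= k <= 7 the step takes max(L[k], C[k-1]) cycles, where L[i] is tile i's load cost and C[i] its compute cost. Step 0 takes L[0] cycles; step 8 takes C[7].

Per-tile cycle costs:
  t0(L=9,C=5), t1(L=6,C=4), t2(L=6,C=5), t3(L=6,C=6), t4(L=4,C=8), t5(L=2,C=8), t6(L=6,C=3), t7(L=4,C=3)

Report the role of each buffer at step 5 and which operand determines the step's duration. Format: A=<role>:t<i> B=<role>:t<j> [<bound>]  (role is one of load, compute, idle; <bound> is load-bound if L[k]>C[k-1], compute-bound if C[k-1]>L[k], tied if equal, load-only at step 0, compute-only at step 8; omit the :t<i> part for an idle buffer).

step 5: A=compute:t4 B=load:t5 [compute-bound]

  0. 9=9c; end=9; A:t0 B:-
  1. max(6,5)=6c; end=15; A:t0 B:t1
  2. max(6,4)=6c; end=21; A:t2 B:t1
  3. max(6,5)=6c; end=27; A:t2 B:t3
  4. max(4,6)=6c; end=33; A:t4 B:t3
  5. max(2,8)=8c; end=41; A:t4 B:t5
  6. max(6,8)=8c; end=49; A:t6 B:t5
  7. max(4,3)=4c; end=53; A:t6 B:t7
  8. 3=3c; end=56; A:t6 B:t7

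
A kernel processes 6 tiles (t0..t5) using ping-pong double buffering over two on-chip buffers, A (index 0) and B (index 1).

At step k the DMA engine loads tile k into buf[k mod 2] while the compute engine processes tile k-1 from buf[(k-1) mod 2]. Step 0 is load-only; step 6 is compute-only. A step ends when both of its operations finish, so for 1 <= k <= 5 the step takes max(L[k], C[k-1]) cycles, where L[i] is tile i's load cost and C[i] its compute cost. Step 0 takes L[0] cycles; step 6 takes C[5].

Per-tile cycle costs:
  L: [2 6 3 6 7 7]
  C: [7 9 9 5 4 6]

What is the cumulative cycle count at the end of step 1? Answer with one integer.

end_cycle[1] = 9

[0] DMA t0→A (2c) ∥ CU idle ⇒ 2c, clock 2
[1] DMA t1→B (6c) ∥ CU A:t0 (7c) ⇒ 7c, clock 9
[2] DMA t2→A (3c) ∥ CU B:t1 (9c) ⇒ 9c, clock 18
[3] DMA t3→B (6c) ∥ CU A:t2 (9c) ⇒ 9c, clock 27
[4] DMA t4→A (7c) ∥ CU B:t3 (5c) ⇒ 7c, clock 34
[5] DMA t5→B (7c) ∥ CU A:t4 (4c) ⇒ 7c, clock 41
[6] DMA idle ∥ CU B:t5 (6c) ⇒ 6c, clock 47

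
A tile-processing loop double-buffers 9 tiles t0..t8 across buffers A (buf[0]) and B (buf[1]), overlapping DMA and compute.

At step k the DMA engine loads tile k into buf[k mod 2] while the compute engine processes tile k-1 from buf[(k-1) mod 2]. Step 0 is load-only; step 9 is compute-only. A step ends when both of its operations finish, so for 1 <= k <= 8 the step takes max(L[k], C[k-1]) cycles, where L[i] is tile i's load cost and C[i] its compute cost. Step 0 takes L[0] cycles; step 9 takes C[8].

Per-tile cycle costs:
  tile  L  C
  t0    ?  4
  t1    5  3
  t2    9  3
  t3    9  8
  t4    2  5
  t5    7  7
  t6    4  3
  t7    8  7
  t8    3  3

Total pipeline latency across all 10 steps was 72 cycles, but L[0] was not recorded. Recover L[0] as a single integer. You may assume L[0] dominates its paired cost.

step 0 → dur = L[0]=? = L[0]  (unknown; binding)
step 1 → dur = max(L[1]=5, C[0]=4) = 5
step 2 → dur = max(L[2]=9, C[1]=3) = 9
step 3 → dur = max(L[3]=9, C[2]=3) = 9
step 4 → dur = max(L[4]=2, C[3]=8) = 8
step 5 → dur = max(L[5]=7, C[4]=5) = 7
step 6 → dur = max(L[6]=4, C[5]=7) = 7
step 7 → dur = max(L[7]=8, C[6]=3) = 8
step 8 → dur = max(L[8]=3, C[7]=7) = 7
step 9 → dur = C[8]=3 = 3
sum of known step durations = 63
dur[0] = total - known = 72 - 63 = 9
L[0] is the binding max in step 0, so L[0] = dur[0] = 9

L[0] = 9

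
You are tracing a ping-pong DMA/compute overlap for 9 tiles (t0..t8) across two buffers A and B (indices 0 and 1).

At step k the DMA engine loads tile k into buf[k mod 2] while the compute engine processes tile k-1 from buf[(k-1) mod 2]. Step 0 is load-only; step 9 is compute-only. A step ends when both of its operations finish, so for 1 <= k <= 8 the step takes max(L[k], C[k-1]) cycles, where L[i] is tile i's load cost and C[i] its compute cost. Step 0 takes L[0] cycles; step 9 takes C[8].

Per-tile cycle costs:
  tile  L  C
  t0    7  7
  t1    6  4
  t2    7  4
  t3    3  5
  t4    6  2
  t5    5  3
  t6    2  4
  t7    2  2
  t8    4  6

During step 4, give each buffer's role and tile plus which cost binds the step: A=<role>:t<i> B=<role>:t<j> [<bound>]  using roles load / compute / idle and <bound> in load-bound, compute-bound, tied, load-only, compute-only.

step 0: L[0]=7 → dur=7, Σ=7 | A=load:t0 B=idle [load-only]
step 1: L[1]=6 C[0]=7 → dur=7, Σ=14 | A=compute:t0 B=load:t1 [compute-bound]
step 2: L[2]=7 C[1]=4 → dur=7, Σ=21 | A=load:t2 B=compute:t1 [load-bound]
step 3: L[3]=3 C[2]=4 → dur=4, Σ=25 | A=compute:t2 B=load:t3 [compute-bound]
step 4: L[4]=6 C[3]=5 → dur=6, Σ=31 | A=load:t4 B=compute:t3 [load-bound]
step 5: L[5]=5 C[4]=2 → dur=5, Σ=36 | A=compute:t4 B=load:t5 [load-bound]
step 6: L[6]=2 C[5]=3 → dur=3, Σ=39 | A=load:t6 B=compute:t5 [compute-bound]
step 7: L[7]=2 C[6]=4 → dur=4, Σ=43 | A=compute:t6 B=load:t7 [compute-bound]
step 8: L[8]=4 C[7]=2 → dur=4, Σ=47 | A=load:t8 B=compute:t7 [load-bound]
step 9: C[8]=6 → dur=6, Σ=53 | A=compute:t8 B=idle [compute-only]

step 4: A=load:t4 B=compute:t3 [load-bound]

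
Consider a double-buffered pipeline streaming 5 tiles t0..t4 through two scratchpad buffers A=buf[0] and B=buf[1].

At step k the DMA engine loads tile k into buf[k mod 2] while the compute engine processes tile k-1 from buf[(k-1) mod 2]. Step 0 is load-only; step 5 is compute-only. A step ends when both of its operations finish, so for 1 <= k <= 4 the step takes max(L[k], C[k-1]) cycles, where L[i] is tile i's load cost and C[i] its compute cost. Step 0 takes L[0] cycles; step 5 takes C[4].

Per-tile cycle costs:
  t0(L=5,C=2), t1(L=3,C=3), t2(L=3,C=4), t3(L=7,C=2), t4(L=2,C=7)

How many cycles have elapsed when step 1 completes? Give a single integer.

end_cycle[1] = 8

[0] DMA t0→A (5c) ∥ CU idle ⇒ 5c, clock 5
[1] DMA t1→B (3c) ∥ CU A:t0 (2c) ⇒ 3c, clock 8
[2] DMA t2→A (3c) ∥ CU B:t1 (3c) ⇒ 3c, clock 11
[3] DMA t3→B (7c) ∥ CU A:t2 (4c) ⇒ 7c, clock 18
[4] DMA t4→A (2c) ∥ CU B:t3 (2c) ⇒ 2c, clock 20
[5] DMA idle ∥ CU A:t4 (7c) ⇒ 7c, clock 27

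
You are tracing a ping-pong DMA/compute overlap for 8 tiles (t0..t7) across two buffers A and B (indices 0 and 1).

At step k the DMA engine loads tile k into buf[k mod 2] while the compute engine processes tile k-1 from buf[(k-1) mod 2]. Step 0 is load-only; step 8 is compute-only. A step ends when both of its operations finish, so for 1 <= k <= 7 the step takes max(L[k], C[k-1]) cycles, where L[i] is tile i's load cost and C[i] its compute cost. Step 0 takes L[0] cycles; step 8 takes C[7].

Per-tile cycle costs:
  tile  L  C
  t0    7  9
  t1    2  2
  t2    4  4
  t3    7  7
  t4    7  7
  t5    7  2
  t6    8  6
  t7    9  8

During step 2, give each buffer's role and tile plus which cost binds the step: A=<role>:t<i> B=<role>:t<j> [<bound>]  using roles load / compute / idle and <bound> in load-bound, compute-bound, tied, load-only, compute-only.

step 2: A=load:t2 B=compute:t1 [load-bound]

step 0: L[0]=7 → dur=7, Σ=7 | A=load:t0 B=idle [load-only]
step 1: L[1]=2 C[0]=9 → dur=9, Σ=16 | A=compute:t0 B=load:t1 [compute-bound]
step 2: L[2]=4 C[1]=2 → dur=4, Σ=20 | A=load:t2 B=compute:t1 [load-bound]
step 3: L[3]=7 C[2]=4 → dur=7, Σ=27 | A=compute:t2 B=load:t3 [load-bound]
step 4: L[4]=7 C[3]=7 → dur=7, Σ=34 | A=load:t4 B=compute:t3 [tied]
step 5: L[5]=7 C[4]=7 → dur=7, Σ=41 | A=compute:t4 B=load:t5 [tied]
step 6: L[6]=8 C[5]=2 → dur=8, Σ=49 | A=load:t6 B=compute:t5 [load-bound]
step 7: L[7]=9 C[6]=6 → dur=9, Σ=58 | A=compute:t6 B=load:t7 [load-bound]
step 8: C[7]=8 → dur=8, Σ=66 | A=idle B=compute:t7 [compute-only]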